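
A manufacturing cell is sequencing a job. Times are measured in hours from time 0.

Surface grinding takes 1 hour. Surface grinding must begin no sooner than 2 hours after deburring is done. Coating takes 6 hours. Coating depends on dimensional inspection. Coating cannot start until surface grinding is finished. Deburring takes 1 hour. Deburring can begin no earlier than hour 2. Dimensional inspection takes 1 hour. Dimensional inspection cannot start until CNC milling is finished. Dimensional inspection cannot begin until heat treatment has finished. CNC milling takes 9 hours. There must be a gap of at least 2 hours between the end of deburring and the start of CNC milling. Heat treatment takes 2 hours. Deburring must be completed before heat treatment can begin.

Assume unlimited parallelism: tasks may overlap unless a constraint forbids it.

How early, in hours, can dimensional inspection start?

Deburring waits on its own release at hour 2, so it starts at hour 2 and finishes at 2 + 1 = hour 3.
Heat treatment waits on deburring (finishes hour 3), so it starts at hour 3 and finishes at 3 + 2 = hour 5.
CNC milling cannot begin until deburring (finishes hour 3, plus 2-hour gap → hour 5). It runs from hour 5 to 5 + 9 = hour 14.
Dimensional inspection waits on CNC milling (finishes hour 14); heat treatment (finishes hour 5). The latest of these is hour 14, which is the earliest dimensional inspection can start.

14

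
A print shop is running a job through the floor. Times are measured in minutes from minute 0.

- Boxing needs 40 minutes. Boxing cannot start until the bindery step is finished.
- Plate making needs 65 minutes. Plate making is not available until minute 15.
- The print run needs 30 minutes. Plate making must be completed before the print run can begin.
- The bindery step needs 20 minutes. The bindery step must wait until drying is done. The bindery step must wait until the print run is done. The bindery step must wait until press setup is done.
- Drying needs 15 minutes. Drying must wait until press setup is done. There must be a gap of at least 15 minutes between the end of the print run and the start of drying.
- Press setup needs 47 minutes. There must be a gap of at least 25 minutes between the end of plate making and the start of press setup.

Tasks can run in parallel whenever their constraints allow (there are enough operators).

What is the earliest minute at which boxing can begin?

187

Plate making cannot begin until its own release at minute 15. It runs from minute 15 to 15 + 65 = minute 80.
After plate making (finishes minute 80), the print run can start at minute 80 and finishes at minute 110.
Press setup waits on plate making (finishes minute 80, plus 25-minute gap → minute 105), so it starts at minute 105 and finishes at 105 + 47 = minute 152.
Drying needs all of press setup (finishes minute 152); the print run (finishes minute 110, plus 15-minute gap → minute 125). That puts its earliest start at minute 152; it finishes at 152 + 15 = minute 167.
The bindery step cannot start until drying (finishes minute 167); the print run (finishes minute 110); press setup (finishes minute 152). The controlling bound is minute 167, so the bindery step finishes at 167 + 20 = minute 187.
Boxing waits on the bindery step (finishes minute 187), so the earliest it can start is minute 187.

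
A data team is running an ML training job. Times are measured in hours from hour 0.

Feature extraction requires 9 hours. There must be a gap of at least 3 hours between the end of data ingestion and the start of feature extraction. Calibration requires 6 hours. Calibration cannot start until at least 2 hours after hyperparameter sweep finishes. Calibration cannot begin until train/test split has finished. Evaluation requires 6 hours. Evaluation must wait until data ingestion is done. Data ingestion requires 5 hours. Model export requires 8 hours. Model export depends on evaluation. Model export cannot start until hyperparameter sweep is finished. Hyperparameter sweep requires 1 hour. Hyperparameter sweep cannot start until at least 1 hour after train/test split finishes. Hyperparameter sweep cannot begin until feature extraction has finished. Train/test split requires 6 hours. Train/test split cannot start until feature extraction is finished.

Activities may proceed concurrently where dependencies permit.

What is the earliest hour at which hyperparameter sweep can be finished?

25

Nothing blocks data ingestion, so it runs from hour 0 to hour 5.
After data ingestion (finishes hour 5, plus 3-hour gap → hour 8), feature extraction can start at hour 8 and finishes at hour 17.
Train/test split cannot begin until feature extraction (finishes hour 17). It runs from hour 17 to 17 + 6 = hour 23.
Hyperparameter sweep needs all of train/test split (finishes hour 23, plus 1-hour gap → hour 24); feature extraction (finishes hour 17). That puts its earliest start at hour 24; it finishes at 24 + 1 = hour 25.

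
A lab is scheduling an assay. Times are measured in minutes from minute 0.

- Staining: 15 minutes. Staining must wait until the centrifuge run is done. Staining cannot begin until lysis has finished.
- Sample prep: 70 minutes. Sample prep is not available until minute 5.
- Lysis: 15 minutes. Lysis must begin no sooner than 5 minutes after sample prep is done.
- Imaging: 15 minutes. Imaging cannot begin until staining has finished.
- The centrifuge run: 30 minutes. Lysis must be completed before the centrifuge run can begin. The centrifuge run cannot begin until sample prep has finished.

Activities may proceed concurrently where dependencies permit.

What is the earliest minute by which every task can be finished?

155

After its own release at minute 5, sample prep can start at minute 5 and finishes at minute 75.
Lysis cannot begin until sample prep (finishes minute 75, plus 5-minute gap → minute 80). It runs from minute 80 to 80 + 15 = minute 95.
The centrifuge run needs all of lysis (finishes minute 95); sample prep (finishes minute 75). That puts its earliest start at minute 95; it finishes at 95 + 30 = minute 125.
Staining needs all of the centrifuge run (finishes minute 125); lysis (finishes minute 95). That puts its earliest start at minute 125; it finishes at 125 + 15 = minute 140.
After staining (finishes minute 140), imaging can start at minute 140 and finishes at minute 155.
All tasks are finished once the last one completes. Finish times: Sample prep at 75, Lysis at 95, The centrifuge run at 125, Staining at 140, Imaging at 155. The latest is minute 155.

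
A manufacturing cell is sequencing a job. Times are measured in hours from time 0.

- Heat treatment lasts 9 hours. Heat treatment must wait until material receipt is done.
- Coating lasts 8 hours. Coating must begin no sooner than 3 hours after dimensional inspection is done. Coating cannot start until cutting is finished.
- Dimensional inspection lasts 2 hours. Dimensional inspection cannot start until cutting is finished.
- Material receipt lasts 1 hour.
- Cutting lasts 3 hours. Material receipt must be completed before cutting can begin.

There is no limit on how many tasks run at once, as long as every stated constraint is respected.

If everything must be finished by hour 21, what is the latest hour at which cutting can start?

Coating must finish by hour 21; it takes 8 hours, so it must start by 21 − 8 = hour 13.
Dimensional inspection feeds into coating (must start by hour 13, minus 3-hour gap → hour 10); so dimensional inspection must finish by hour 10 and therefore start by hour 8.
Cutting feeds dimensional inspection (must start by hour 8); coating (must start by hour 13). Taking the minimum, cutting must finish by hour 8 and start by 8 − 3 = hour 5.

5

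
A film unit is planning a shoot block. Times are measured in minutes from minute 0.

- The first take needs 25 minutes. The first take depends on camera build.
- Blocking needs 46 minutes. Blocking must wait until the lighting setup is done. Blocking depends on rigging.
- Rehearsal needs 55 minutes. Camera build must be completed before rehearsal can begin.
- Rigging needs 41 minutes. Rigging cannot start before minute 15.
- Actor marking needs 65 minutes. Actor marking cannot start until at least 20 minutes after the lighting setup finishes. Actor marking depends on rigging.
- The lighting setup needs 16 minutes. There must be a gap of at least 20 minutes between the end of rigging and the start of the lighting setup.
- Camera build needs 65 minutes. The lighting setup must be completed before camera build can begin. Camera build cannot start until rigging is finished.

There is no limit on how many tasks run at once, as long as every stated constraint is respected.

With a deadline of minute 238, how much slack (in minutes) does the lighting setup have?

After its own release at minute 15, rigging can start at minute 15 and finishes at minute 56.
After rigging (finishes minute 56, plus 20-minute gap → minute 76), the lighting setup can start at minute 76 and finishes at minute 92.

Working backward from the deadline:
To finish by minute 238, rehearsal (duration 55) must start no later than minute 183.
The first take has no dependents, so it just needs to finish by minute 238. Starting by 238 − 25 = minute 213 achieves that.
For camera build: rehearsal (must start by minute 183); the first take (must start by minute 213). The most restrictive is minute 183; with a 65-minute duration, camera build must start by minute 118.
Blocking must finish by minute 238; it takes 46 minutes, so it must start by 238 − 46 = minute 192.
Actor marking must finish by minute 238; it takes 65 minutes, so it must start by 238 − 65 = minute 173.
The lighting setup must finish in time for camera build (must start by minute 118); blocking (must start by minute 192); actor marking (must start by minute 173, minus 20-minute gap → minute 153). The tightest is minute 118, so the lighting setup must start by 118 − 16 = minute 102.
So the lighting setup can start as early as minute 76 and as late as minute 102, giving 102 − 76 = 26 minutes of slack.

26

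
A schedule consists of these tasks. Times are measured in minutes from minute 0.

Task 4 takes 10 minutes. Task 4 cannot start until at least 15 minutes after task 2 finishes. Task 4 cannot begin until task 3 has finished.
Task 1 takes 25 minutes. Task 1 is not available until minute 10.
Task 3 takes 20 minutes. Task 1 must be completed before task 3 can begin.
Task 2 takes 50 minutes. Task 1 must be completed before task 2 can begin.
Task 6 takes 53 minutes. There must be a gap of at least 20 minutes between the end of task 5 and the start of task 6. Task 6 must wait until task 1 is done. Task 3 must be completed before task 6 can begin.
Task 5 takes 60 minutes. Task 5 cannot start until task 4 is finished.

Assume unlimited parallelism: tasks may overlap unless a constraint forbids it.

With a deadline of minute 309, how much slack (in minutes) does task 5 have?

Task 1 waits on its own release at minute 10, so it starts at minute 10 and finishes at 10 + 25 = minute 35.
After task 1 (finishes minute 35), task 3 can start at minute 35 and finishes at minute 55.
After task 1 (finishes minute 35), task 2 can start at minute 35 and finishes at minute 85.
Task 4 has to wait for task 2 (finishes minute 85, plus 15-minute gap → minute 100); task 3 (finishes minute 55). The latest of these is minute 100, so task 4 runs minute 100 to 100 + 10 = minute 110.
Task 5 cannot begin until task 4 (finishes minute 110). It runs from minute 110 to 110 + 60 = minute 170.

Working backward from the deadline:
Task 6 must finish by minute 309; it takes 53 minutes, so it must start by 309 − 53 = minute 256.
Task 5 must finish before task 6 (must start by minute 256, minus 20-minute gap → minute 236). With a 60-minute duration, task 5 must start by 236 − 60 = minute 176.
So task 5 can start as early as minute 110 and as late as minute 176, giving 176 − 110 = 66 minutes of slack.

66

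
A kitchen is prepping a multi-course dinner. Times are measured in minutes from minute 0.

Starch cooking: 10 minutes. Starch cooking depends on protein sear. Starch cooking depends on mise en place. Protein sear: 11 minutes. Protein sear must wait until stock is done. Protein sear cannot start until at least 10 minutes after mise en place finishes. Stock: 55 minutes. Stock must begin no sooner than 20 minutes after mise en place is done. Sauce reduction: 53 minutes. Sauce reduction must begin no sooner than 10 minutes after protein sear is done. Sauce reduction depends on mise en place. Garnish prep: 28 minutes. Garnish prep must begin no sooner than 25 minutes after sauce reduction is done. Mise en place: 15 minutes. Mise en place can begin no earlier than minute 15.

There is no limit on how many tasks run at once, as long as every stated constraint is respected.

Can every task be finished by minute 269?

Yes

Mise en place waits on its own release at minute 15, so it starts at minute 15 and finishes at 15 + 15 = minute 30.
Stock cannot begin until mise en place (finishes minute 30, plus 20-minute gap → minute 50). It runs from minute 50 to 50 + 55 = minute 105.
For protein sear: stock (finishes minute 105); mise en place (finishes minute 30, plus 10-minute gap → minute 40). Taking the maximum gives a start of minute 105, and it finishes at 105 + 11 = minute 116.
Starch cooking has to wait for protein sear (finishes minute 116); mise en place (finishes minute 30). The latest of these is minute 116, so starch cooking runs minute 116 to 116 + 10 = minute 126.
Sauce reduction cannot start until protein sear (finishes minute 116, plus 10-minute gap → minute 126); mise en place (finishes minute 30). The controlling bound is minute 126, so sauce reduction finishes at 126 + 53 = minute 179.
Garnish prep cannot begin until sauce reduction (finishes minute 179, plus 25-minute gap → minute 204). It runs from minute 204 to 204 + 28 = minute 232.
Every task is finished by minute 232, which is no later than the deadline of 269, so the schedule is feasible.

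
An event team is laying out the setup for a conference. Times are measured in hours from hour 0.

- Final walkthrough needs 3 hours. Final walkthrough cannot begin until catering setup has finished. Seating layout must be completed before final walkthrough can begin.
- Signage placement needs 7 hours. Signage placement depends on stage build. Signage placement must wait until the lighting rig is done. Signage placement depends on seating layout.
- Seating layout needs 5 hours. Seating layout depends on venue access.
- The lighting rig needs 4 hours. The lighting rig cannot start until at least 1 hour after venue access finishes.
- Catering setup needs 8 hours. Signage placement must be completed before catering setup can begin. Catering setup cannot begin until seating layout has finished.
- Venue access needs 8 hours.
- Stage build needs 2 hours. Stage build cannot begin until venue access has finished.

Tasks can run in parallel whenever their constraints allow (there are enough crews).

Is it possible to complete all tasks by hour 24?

No

Nothing blocks venue access, so it runs from hour 0 to hour 8.
After venue access (finishes hour 8), seating layout can start at hour 8 and finishes at hour 13.
The lighting rig waits on venue access (finishes hour 8, plus 1-hour gap → hour 9), so it starts at hour 9 and finishes at 9 + 4 = hour 13.
Stage build waits on venue access (finishes hour 8), so it starts at hour 8 and finishes at 8 + 2 = hour 10.
Signage placement needs all of stage build (finishes hour 10); the lighting rig (finishes hour 13); seating layout (finishes hour 13). That puts its earliest start at hour 13; it finishes at 13 + 7 = hour 20.
Catering setup cannot start until signage placement (finishes hour 20); seating layout (finishes hour 13). The controlling bound is hour 20, so catering setup finishes at 20 + 8 = hour 28.
Final walkthrough needs all of catering setup (finishes hour 28); seating layout (finishes hour 13). That puts its earliest start at hour 28; it finishes at 28 + 3 = hour 31.
The earliest everything can be done is hour 31, which is after the deadline of 24, so it is not possible.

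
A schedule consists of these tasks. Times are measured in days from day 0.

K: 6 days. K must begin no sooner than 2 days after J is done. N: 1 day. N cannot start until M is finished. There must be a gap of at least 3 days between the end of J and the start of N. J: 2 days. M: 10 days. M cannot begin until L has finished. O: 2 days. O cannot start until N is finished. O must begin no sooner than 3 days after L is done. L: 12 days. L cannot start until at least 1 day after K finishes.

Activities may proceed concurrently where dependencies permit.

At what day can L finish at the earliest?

J can start immediately at day 0; it finishes at day 2.
After J (finishes day 2, plus 2-day gap → day 4), K can start at day 4 and finishes at day 10.
L cannot begin until K (finishes day 10, plus 1-day gap → day 11). It runs from day 11 to 11 + 12 = day 23.

23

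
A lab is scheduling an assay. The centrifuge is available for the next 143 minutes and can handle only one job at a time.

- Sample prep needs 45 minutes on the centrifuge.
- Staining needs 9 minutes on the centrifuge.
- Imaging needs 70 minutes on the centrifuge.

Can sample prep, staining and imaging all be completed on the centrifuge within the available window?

Yes

Running back to back, the jobs need 45 + 9 + 70 = 124 minutes on the centrifuge.
Since 124 ≤ 143, they fit within the window.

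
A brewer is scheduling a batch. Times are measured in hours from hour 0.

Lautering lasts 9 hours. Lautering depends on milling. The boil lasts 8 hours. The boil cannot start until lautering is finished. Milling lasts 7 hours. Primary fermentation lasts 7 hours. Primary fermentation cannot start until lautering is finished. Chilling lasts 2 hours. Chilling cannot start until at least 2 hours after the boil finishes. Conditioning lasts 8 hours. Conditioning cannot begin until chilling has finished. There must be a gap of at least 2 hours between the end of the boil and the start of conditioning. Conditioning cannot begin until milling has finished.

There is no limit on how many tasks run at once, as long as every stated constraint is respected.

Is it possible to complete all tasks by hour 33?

No

Milling has no prerequisites, so it starts at hour 0 and finishes at hour 7.
Lautering waits on milling (finishes hour 7), so it starts at hour 7 and finishes at 7 + 9 = hour 16.
Primary fermentation cannot begin until lautering (finishes hour 16). It runs from hour 16 to 16 + 7 = hour 23.
The boil cannot begin until lautering (finishes hour 16). It runs from hour 16 to 16 + 8 = hour 24.
Chilling cannot begin until the boil (finishes hour 24, plus 2-hour gap → hour 26). It runs from hour 26 to 26 + 2 = hour 28.
For conditioning: chilling (finishes hour 28); the boil (finishes hour 24, plus 2-hour gap → hour 26); milling (finishes hour 7). Taking the maximum gives a start of hour 28, and it finishes at 28 + 8 = hour 36.
The earliest everything can be done is hour 36, which is after the deadline of 33, so it is not possible.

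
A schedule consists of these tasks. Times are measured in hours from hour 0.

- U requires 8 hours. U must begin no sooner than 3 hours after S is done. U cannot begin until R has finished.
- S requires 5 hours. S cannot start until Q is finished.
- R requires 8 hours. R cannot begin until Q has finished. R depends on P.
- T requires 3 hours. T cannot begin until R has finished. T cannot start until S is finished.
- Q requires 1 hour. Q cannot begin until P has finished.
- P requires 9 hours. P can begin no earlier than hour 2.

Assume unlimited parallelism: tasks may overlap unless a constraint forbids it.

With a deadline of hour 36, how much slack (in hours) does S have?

8

After its own release at hour 2, P can start at hour 2 and finishes at hour 11.
Q cannot begin until P (finishes hour 11). It runs from hour 11 to 11 + 1 = hour 12.
S waits on Q (finishes hour 12), so it starts at hour 12 and finishes at 12 + 5 = hour 17.

Working backward from the deadline:
Nothing follows T; the deadline of hour 36 is its only limit. It must start by 36 − 3 = hour 33.
To finish by hour 36, U (duration 8) must start no later than hour 28.
S must finish in time for T (must start by hour 33); U (must start by hour 28, minus 3-hour gap → hour 25). The tightest is hour 25, so S must start by 25 − 5 = hour 20.
So S can start as early as hour 12 and as late as hour 20, giving 20 − 12 = 8 hours of slack.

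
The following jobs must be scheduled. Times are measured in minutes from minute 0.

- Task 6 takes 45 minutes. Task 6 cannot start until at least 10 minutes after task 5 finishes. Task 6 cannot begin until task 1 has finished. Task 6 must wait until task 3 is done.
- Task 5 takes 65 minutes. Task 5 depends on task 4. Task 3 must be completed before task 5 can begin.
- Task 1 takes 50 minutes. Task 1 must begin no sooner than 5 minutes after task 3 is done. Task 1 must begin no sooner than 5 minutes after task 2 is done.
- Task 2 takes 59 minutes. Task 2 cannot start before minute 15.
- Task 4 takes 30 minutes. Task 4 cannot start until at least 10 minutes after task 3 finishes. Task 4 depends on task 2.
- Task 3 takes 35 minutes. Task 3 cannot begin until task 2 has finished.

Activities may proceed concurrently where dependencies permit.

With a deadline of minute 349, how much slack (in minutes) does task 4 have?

80

Task 2 cannot begin until its own release at minute 15. It runs from minute 15 to 15 + 59 = minute 74.
After task 2 (finishes minute 74), task 3 can start at minute 74 and finishes at minute 109.
Task 4 needs all of task 3 (finishes minute 109, plus 10-minute gap → minute 119); task 2 (finishes minute 74). That puts its earliest start at minute 119; it finishes at 119 + 30 = minute 149.

Working backward from the deadline:
Task 6 must finish by minute 349; it takes 45 minutes, so it must start by 349 − 45 = minute 304.
Task 5 must finish before task 6 (must start by minute 304, minus 10-minute gap → minute 294). With a 65-minute duration, task 5 must start by 294 − 65 = minute 229.
Task 4 has to be done before task 5 (must start by minute 229). That means finishing by minute 229, i.e. starting by 229 − 30 = minute 199.
So task 4 can start as early as minute 119 and as late as minute 199, giving 199 − 119 = 80 minutes of slack.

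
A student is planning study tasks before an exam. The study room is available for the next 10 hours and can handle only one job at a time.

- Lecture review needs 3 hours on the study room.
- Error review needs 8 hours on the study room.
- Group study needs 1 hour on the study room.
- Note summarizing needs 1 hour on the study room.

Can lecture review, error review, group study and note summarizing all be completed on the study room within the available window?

Running back to back, the jobs need 3 + 8 + 1 + 1 = 13 hours on the study room.
Since 13 > 10, they cannot all fit.

No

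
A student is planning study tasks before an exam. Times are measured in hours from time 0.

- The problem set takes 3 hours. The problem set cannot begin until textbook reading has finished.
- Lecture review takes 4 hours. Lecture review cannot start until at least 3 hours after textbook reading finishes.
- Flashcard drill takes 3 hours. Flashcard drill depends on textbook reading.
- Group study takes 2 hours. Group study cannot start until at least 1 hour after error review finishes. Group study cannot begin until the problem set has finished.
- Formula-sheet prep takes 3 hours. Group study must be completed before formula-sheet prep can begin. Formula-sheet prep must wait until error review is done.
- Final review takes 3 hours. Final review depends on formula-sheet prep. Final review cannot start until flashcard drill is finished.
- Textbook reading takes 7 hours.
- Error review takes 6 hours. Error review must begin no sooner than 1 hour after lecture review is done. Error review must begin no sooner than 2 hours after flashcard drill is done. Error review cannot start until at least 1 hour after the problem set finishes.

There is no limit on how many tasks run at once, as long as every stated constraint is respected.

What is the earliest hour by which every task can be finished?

Textbook reading can start immediately at hour 0; it finishes at hour 7.
Flashcard drill waits on textbook reading (finishes hour 7), so it starts at hour 7 and finishes at 7 + 3 = hour 10.
After textbook reading (finishes hour 7), the problem set can start at hour 7 and finishes at hour 10.
Lecture review cannot begin until textbook reading (finishes hour 7, plus 3-hour gap → hour 10). It runs from hour 10 to 10 + 4 = hour 14.
Error review has to wait for lecture review (finishes hour 14, plus 1-hour gap → hour 15); flashcard drill (finishes hour 10, plus 2-hour gap → hour 12); the problem set (finishes hour 10, plus 1-hour gap → hour 11). The latest of these is hour 15, so error review runs hour 15 to 15 + 6 = hour 21.
Group study cannot start until error review (finishes hour 21, plus 1-hour gap → hour 22); the problem set (finishes hour 10). The controlling bound is hour 22, so group study finishes at 22 + 2 = hour 24.
Formula-sheet prep has to wait for group study (finishes hour 24); error review (finishes hour 21). The latest of these is hour 24, so formula-sheet prep runs hour 24 to 24 + 3 = hour 27.
Final review has to wait for formula-sheet prep (finishes hour 27); flashcard drill (finishes hour 10). The latest of these is hour 27, so final review runs hour 27 to 27 + 3 = hour 30.
All tasks are finished once the last one completes. Finish times: Textbook reading at 7, Lecture review at 14, The problem set at 10, Flashcard drill at 10, Error review at 21, Group study at 24, Formula-sheet prep at 27, Final review at 30. The latest is hour 30.

30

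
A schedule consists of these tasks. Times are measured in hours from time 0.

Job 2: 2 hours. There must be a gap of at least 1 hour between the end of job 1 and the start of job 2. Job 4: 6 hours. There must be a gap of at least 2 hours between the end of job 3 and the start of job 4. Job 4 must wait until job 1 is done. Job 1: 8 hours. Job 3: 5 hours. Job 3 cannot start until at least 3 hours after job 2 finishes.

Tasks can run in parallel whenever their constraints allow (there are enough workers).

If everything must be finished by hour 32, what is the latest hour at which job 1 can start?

5

Job 4 must finish by hour 32; it takes 6 hours, so it must start by 32 − 6 = hour 26.
Since job 4 (must start by hour 26, minus 2-hour gap → hour 24) depends on it, job 3 must finish by hour 24. Backing off its 5-hour duration gives a latest start of hour 19.
Job 2 feeds into job 3 (must start by hour 19, minus 3-hour gap → hour 16); so job 2 must finish by hour 16 and therefore start by hour 14.
Job 1 feeds job 2 (must start by hour 14, minus 1-hour gap → hour 13); job 4 (must start by hour 26). Taking the minimum, job 1 must finish by hour 13 and start by 13 − 8 = hour 5.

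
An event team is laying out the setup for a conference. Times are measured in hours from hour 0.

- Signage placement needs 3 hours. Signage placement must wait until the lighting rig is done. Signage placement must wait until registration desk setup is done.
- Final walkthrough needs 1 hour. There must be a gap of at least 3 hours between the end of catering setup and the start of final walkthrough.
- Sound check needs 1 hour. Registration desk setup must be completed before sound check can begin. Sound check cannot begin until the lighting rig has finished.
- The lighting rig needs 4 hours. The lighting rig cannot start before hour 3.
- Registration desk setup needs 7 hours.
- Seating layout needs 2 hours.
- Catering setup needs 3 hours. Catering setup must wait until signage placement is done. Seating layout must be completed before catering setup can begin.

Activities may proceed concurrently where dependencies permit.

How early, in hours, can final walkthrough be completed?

Registration desk setup has no prerequisites, so it starts at hour 0 and finishes at hour 7.
Seating layout has no prerequisites, so it starts at hour 0 and finishes at hour 2.
After its own release at hour 3, the lighting rig can start at hour 3 and finishes at hour 7.
Signage placement cannot start until the lighting rig (finishes hour 7); registration desk setup (finishes hour 7). The controlling bound is hour 7, so signage placement finishes at 7 + 3 = hour 10.
For catering setup: signage placement (finishes hour 10); seating layout (finishes hour 2). Taking the maximum gives a start of hour 10, and it finishes at 10 + 3 = hour 13.
Final walkthrough waits on catering setup (finishes hour 13, plus 3-hour gap → hour 16), so it starts at hour 16 and finishes at 16 + 1 = hour 17.

17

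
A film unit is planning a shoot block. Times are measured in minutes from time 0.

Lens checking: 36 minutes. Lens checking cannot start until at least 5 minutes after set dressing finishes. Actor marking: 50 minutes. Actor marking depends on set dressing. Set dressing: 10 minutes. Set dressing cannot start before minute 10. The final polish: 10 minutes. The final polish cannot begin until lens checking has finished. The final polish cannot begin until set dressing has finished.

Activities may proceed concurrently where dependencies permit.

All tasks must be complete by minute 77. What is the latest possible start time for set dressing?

The final polish has no dependents, so it just needs to finish by minute 77. Starting by 77 − 10 = minute 67 achieves that.
Lens checking feeds into the final polish (must start by minute 67); so lens checking must finish by minute 67 and therefore start by minute 31.
Nothing follows actor marking; the deadline of minute 77 is its only limit. It must start by 77 − 50 = minute 27.
Set dressing has several dependents: lens checking (must start by minute 31, minus 5-minute gap → minute 26); actor marking (must start by minute 27); the final polish (must start by minute 67). The earliest of those limits is minute 26, so set dressing must start by 26 − 10 = minute 16.

16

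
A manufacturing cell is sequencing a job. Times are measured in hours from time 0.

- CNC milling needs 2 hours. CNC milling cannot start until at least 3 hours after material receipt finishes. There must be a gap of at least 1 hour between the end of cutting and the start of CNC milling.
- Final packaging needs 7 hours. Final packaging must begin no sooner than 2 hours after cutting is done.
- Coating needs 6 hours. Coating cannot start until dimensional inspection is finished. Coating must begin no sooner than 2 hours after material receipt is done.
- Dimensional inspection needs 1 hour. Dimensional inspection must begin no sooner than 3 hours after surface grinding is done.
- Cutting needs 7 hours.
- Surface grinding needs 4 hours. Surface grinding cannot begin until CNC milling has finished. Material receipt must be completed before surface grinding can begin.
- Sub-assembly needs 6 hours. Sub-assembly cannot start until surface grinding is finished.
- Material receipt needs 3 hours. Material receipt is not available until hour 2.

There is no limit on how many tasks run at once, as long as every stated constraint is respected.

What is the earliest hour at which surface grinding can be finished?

Cutting has no prerequisites, so it starts at hour 0 and finishes at hour 7.
Material receipt cannot begin until its own release at hour 2. It runs from hour 2 to 2 + 3 = hour 5.
CNC milling cannot start until material receipt (finishes hour 5, plus 3-hour gap → hour 8); cutting (finishes hour 7, plus 1-hour gap → hour 8). The controlling bound is hour 8, so CNC milling finishes at 8 + 2 = hour 10.
Surface grinding has to wait for CNC milling (finishes hour 10); material receipt (finishes hour 5). The latest of these is hour 10, so surface grinding runs hour 10 to 10 + 4 = hour 14.

14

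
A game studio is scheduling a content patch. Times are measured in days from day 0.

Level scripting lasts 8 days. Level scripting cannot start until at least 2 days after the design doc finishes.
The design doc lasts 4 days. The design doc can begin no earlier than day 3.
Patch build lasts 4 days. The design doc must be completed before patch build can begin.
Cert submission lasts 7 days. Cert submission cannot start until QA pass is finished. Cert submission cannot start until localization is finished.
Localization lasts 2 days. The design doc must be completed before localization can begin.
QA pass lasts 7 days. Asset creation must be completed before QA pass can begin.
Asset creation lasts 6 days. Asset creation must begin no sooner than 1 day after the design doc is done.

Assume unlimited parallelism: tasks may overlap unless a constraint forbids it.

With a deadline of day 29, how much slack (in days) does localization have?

13

After its own release at day 3, the design doc can start at day 3 and finishes at day 7.
Localization cannot begin until the design doc (finishes day 7). It runs from day 7 to 7 + 2 = day 9.

Working backward from the deadline:
Nothing follows cert submission; the deadline of day 29 is its only limit. It must start by 29 − 7 = day 22.
Localization feeds into cert submission (must start by day 22); so localization must finish by day 22 and therefore start by day 20.
So localization can start as early as day 7 and as late as day 20, giving 20 − 7 = 13 days of slack.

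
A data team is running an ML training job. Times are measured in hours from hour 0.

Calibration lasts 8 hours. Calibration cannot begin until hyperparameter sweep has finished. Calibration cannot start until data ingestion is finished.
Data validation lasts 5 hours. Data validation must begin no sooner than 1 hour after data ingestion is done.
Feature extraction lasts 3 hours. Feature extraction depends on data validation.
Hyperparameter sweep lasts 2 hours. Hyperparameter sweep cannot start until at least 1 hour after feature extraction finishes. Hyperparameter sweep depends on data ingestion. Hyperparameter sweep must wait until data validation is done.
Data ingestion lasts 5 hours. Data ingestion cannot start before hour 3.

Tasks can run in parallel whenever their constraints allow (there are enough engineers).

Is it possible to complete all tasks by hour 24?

Data ingestion waits on its own release at hour 3, so it starts at hour 3 and finishes at 3 + 5 = hour 8.
Data validation cannot begin until data ingestion (finishes hour 8, plus 1-hour gap → hour 9). It runs from hour 9 to 9 + 5 = hour 14.
Feature extraction cannot begin until data validation (finishes hour 14). It runs from hour 14 to 14 + 3 = hour 17.
Hyperparameter sweep needs all of feature extraction (finishes hour 17, plus 1-hour gap → hour 18); data ingestion (finishes hour 8); data validation (finishes hour 14). That puts its earliest start at hour 18; it finishes at 18 + 2 = hour 20.
Calibration has to wait for hyperparameter sweep (finishes hour 20); data ingestion (finishes hour 8). The latest of these is hour 20, so calibration runs hour 20 to 20 + 8 = hour 28.
The earliest everything can be done is hour 28, which is after the deadline of 24, so it is not possible.

No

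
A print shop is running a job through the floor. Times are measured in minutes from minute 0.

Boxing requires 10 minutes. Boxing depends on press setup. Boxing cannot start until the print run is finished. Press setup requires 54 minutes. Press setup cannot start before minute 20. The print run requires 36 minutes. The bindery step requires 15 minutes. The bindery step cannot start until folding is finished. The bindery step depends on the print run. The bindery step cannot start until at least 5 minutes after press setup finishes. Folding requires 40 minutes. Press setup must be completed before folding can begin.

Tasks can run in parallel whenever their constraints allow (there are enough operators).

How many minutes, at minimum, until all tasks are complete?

The print run has no prerequisites, so it starts at minute 0 and finishes at minute 36.
Press setup cannot begin until its own release at minute 20. It runs from minute 20 to 20 + 54 = minute 74.
Boxing needs all of press setup (finishes minute 74); the print run (finishes minute 36). That puts its earliest start at minute 74; it finishes at 74 + 10 = minute 84.
Folding cannot begin until press setup (finishes minute 74). It runs from minute 74 to 74 + 40 = minute 114.
For the bindery step: folding (finishes minute 114); the print run (finishes minute 36); press setup (finishes minute 74, plus 5-minute gap → minute 79). Taking the maximum gives a start of minute 114, and it finishes at 114 + 15 = minute 129.
All tasks are finished once the last one completes. Finish times: Press setup at 74, The print run at 36, Folding at 114, The bindery step at 129, Boxing at 84. The latest is minute 129.

129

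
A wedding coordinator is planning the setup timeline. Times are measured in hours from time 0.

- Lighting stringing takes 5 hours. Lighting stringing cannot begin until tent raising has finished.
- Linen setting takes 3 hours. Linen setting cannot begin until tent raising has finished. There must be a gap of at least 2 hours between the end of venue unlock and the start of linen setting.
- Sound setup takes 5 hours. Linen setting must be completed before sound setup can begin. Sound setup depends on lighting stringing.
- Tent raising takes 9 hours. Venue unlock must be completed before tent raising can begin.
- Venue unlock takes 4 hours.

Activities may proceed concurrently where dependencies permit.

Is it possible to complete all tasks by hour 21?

Nothing blocks venue unlock, so it runs from hour 0 to hour 4.
Tent raising cannot begin until venue unlock (finishes hour 4). It runs from hour 4 to 4 + 9 = hour 13.
After tent raising (finishes hour 13), lighting stringing can start at hour 13 and finishes at hour 18.
For linen setting: tent raising (finishes hour 13); venue unlock (finishes hour 4, plus 2-hour gap → hour 6). Taking the maximum gives a start of hour 13, and it finishes at 13 + 3 = hour 16.
Sound setup needs all of linen setting (finishes hour 16); lighting stringing (finishes hour 18). That puts its earliest start at hour 18; it finishes at 18 + 5 = hour 23.
The earliest everything can be done is hour 23, which is after the deadline of 21, so it is not possible.

No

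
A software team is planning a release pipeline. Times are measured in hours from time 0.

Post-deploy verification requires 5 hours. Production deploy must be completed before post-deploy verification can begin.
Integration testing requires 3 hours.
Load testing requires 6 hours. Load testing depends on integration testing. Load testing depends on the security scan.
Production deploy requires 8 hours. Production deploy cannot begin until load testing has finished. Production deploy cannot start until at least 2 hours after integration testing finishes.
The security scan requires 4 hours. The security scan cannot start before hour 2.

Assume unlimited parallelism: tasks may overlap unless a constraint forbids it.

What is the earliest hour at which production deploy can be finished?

After its own release at hour 2, the security scan can start at hour 2 and finishes at hour 6.
Nothing blocks integration testing, so it runs from hour 0 to hour 3.
Load testing cannot start until integration testing (finishes hour 3); the security scan (finishes hour 6). The controlling bound is hour 6, so load testing finishes at 6 + 6 = hour 12.
Production deploy needs all of load testing (finishes hour 12); integration testing (finishes hour 3, plus 2-hour gap → hour 5). That puts its earliest start at hour 12; it finishes at 12 + 8 = hour 20.

20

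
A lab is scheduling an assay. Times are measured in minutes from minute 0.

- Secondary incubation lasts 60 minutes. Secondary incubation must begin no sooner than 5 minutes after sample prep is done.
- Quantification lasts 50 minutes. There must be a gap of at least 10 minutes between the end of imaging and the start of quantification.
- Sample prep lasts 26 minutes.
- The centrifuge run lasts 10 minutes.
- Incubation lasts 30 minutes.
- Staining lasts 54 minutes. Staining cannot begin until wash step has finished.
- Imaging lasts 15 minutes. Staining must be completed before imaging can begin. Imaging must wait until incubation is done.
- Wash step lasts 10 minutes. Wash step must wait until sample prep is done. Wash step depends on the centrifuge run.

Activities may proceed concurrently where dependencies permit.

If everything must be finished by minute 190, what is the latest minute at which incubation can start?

Nothing follows quantification; the deadline of minute 190 is its only limit. It must start by 190 − 50 = minute 140.
Since quantification (must start by minute 140, minus 10-minute gap → minute 130) depends on it, imaging must finish by minute 130. Backing off its 15-minute duration gives a latest start of minute 115.
Since imaging (must start by minute 115) depends on it, incubation must finish by minute 115. Backing off its 30-minute duration gives a latest start of minute 85.

85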